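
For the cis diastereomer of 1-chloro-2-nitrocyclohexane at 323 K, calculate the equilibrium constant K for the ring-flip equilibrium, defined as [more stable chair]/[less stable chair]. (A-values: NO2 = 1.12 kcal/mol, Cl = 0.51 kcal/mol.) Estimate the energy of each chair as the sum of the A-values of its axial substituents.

C1 and C2 have opposite parity, so for the cis isomer the two substituents are one axial and one equatorial in each chair.
Chair I (nitro axial, chloro equatorial): E = 1.12 kcal/mol; chair II (nitro equatorial, chloro axial): E = 0.51 kcal/mol.
ΔG = 0.61 kcal/mol between the two chairs.
K = exp(ΔG/RT) with R = 1.987×10⁻³ kcal mol⁻¹ K⁻¹ and T = 323 K gives K ≈ 2.59.

K ≈ 2.59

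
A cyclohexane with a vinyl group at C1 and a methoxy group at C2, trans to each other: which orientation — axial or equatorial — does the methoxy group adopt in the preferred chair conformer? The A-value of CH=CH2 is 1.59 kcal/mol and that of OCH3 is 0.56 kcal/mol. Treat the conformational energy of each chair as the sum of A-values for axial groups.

C1 and C2 have opposite parity, so for the trans isomer the two substituents are e,e in one chair and a,a in the other.
Chair I (vinyl axial, methoxy axial): E = 2.15 kcal/mol.
Chair II (vinyl equatorial, methoxy equatorial): E = 0.00 kcal/mol.
Chair II is the more stable (lower-energy) conformer, and in that chair the methoxy group is equatorial.

equatorial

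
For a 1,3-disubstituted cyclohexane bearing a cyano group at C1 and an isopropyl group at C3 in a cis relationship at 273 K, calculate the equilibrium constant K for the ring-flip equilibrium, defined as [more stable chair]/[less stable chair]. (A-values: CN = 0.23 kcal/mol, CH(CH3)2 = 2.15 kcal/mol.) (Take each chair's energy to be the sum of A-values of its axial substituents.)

K ≈ 80.4

C1 and C3 have the same parity, so for the cis isomer the two substituents are e,e in one chair and a,a in the other.
Chair I (cyano axial, isopropyl axial): E = 2.38 kcal/mol; chair II (cyano equatorial, isopropyl equatorial): E = 0.00 kcal/mol.
ΔG = 2.38 kcal/mol between the two chairs.
K = exp(ΔG/RT) with R = 1.987×10⁻³ kcal mol⁻¹ K⁻¹ and T = 273 K gives K ≈ 80.4.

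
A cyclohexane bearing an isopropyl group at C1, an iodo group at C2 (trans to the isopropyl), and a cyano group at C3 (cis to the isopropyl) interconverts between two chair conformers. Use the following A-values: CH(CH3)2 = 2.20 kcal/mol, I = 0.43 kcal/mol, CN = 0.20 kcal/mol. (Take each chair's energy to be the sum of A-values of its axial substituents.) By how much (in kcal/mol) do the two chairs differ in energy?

2.83 kcal/mol

Chair I (isopropyl axial, iodo axial, cyano axial): E = 2.83 kcal/mol.
Chair II (isopropyl equatorial, iodo equatorial, cyano equatorial): E = 0.00 kcal/mol.
ΔE = 2.83 − 0.00 = 2.83 kcal/mol; chair II is more stable.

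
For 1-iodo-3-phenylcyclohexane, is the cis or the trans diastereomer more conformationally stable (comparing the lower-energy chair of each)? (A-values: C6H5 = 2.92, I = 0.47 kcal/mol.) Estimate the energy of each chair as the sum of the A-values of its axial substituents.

cis

At 1,3 positions (parity same): cis → (e,e or a,a); trans → (a,e or e,a).
Best chair for cis: E = 0.00 kcal/mol; best chair for trans: E = 0.47 kcal/mol.
The cis isomer is lower by 0.47 kcal/mol.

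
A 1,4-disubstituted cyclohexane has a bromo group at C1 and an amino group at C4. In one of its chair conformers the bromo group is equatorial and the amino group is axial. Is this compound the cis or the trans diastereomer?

C1 and C4 have opposite parity, so their axial bonds point in opposite directions.
With opposite-parity carbons, two substituents on the same face are one axial and one equatorial; opposite faces give both axial or both equatorial.
Here the groups are equatorial/axial → same face → cis.

cis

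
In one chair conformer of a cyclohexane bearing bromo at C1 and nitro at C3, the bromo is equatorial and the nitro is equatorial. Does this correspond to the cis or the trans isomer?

C1 and C3 have the same parity, so their axial bonds point in the same direction.
With same-parity carbons, two substituents on the same face are both axial or both equatorial; opposite faces give one of each.
Here the groups are equatorial/equatorial → same face → cis.

cis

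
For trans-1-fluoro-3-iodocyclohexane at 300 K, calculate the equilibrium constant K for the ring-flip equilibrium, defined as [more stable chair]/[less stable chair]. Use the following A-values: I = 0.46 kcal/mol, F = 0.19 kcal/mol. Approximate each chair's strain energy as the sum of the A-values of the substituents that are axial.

C1 and C3 have the same parity, so for the trans isomer the two substituents are one axial and one equatorial in each chair.
Chair I (iodo axial, fluoro equatorial): E = 0.46 kcal/mol; chair II (iodo equatorial, fluoro axial): E = 0.19 kcal/mol.
ΔG = 0.27 kcal/mol between the two chairs.
K = exp(ΔG/RT) with R = 1.987×10⁻³ kcal mol⁻¹ K⁻¹ and T = 300 K gives K ≈ 1.57.

K ≈ 1.57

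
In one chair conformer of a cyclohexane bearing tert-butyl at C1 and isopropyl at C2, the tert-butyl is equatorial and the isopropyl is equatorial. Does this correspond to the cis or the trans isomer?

C1 and C2 have opposite parity, so their axial bonds point in opposite directions.
With opposite-parity carbons, two substituents on the same face are one axial and one equatorial; opposite faces give both axial or both equatorial.
Here the groups are equatorial/equatorial → opposite face → trans.

trans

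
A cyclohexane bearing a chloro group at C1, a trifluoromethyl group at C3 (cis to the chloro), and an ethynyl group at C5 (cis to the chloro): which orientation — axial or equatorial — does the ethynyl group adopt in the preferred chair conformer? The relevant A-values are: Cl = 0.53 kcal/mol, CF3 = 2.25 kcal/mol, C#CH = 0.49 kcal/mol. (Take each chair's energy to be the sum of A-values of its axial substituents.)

Chair I (chloro axial, trifluoromethyl axial, ethynyl axial): E = 3.27 kcal/mol.
Chair II (chloro equatorial, trifluoromethyl equatorial, ethynyl equatorial): E = 0.00 kcal/mol.
Chair II is the more stable (lower-energy) conformer, and in that chair the ethynyl group is equatorial.

equatorial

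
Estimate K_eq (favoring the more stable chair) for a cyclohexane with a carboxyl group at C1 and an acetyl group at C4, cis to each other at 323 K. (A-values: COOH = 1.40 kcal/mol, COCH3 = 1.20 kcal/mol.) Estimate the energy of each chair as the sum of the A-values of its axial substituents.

C1 and C4 have opposite parity, so for the cis isomer the two substituents are one axial and one equatorial in each chair.
Chair I (carboxyl axial, acetyl equatorial): E = 1.40 kcal/mol; chair II (carboxyl equatorial, acetyl axial): E = 1.20 kcal/mol.
ΔG = 0.20 kcal/mol between the two chairs.
K = exp(ΔG/RT) with R = 1.987×10⁻³ kcal mol⁻¹ K⁻¹ and T = 323 K gives K ≈ 1.37.

K ≈ 1.37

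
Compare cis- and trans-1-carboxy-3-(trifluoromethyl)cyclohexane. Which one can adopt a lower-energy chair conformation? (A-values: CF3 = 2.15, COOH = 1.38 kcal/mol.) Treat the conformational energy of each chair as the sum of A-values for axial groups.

cis

At 1,3 positions (parity same): cis → (e,e or a,a); trans → (a,e or e,a).
Best chair for cis: E = 0.00 kcal/mol; best chair for trans: E = 1.38 kcal/mol.
The cis isomer is lower by 1.38 kcal/mol.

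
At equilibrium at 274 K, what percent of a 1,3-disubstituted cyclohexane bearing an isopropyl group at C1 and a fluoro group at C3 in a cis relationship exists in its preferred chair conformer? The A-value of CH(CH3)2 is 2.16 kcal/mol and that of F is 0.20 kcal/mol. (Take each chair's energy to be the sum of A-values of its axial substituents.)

98.7%

C1 and C3 have the same parity, so for the cis isomer the two substituents are e,e in one chair and a,a in the other.
Chair I (isopropyl axial, fluoro axial): E = 2.36 kcal/mol; chair II (isopropyl equatorial, fluoro equatorial): E = 0.00 kcal/mol.
ΔG = 2.36 kcal/mol between the two chairs.
K = exp(ΔG/RT) with R = 1.987×10⁻³ kcal mol⁻¹ K⁻¹ and T = 274 K gives K ≈ 76.3.
Fraction in the lower-energy chair = K/(K+1) = 98.7%.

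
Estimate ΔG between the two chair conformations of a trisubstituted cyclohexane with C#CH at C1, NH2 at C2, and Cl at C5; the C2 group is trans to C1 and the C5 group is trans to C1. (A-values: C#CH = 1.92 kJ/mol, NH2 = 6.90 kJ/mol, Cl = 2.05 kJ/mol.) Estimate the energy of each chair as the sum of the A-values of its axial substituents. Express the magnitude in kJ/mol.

6.77 kJ/mol

Chair I (ethynyl axial, amino axial, chloro equatorial): E = 8.82 kJ/mol.
Chair II (ethynyl equatorial, amino equatorial, chloro axial): E = 2.05 kJ/mol.
ΔE = 8.82 − 2.05 = 6.77 kJ/mol; chair II is more stable.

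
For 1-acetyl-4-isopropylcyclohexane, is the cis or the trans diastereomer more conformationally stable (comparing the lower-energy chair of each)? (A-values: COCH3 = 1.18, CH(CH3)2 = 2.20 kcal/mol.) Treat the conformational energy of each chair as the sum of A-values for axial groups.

trans

At 1,4 positions (parity opposite): cis → (a,e or e,a); trans → (e,e or a,a).
Best chair for cis: E = 1.18 kcal/mol; best chair for trans: E = 0.00 kcal/mol.
The trans isomer is lower by 1.18 kcal/mol.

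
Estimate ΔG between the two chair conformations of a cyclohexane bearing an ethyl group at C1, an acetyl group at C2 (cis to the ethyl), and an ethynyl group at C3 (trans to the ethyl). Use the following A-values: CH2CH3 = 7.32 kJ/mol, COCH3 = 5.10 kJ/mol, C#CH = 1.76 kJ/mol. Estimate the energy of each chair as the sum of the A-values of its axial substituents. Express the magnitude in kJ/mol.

0.46 kJ/mol

Chair I (ethyl axial, acetyl equatorial, ethynyl equatorial): E = 7.32 kJ/mol.
Chair II (ethyl equatorial, acetyl axial, ethynyl axial): E = 6.86 kJ/mol.
ΔE = 7.32 − 6.86 = 0.46 kJ/mol; chair II is more stable.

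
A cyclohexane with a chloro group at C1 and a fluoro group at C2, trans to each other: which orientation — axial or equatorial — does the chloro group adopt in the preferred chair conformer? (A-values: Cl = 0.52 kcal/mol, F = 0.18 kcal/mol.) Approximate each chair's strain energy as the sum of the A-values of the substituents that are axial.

C1 and C2 have opposite parity, so for the trans isomer the two substituents are e,e in one chair and a,a in the other.
Chair I (chloro axial, fluoro axial): E = 0.70 kcal/mol.
Chair II (chloro equatorial, fluoro equatorial): E = 0.00 kcal/mol.
Chair II is the more stable (lower-energy) conformer, and in that chair the chloro group is equatorial.

equatorial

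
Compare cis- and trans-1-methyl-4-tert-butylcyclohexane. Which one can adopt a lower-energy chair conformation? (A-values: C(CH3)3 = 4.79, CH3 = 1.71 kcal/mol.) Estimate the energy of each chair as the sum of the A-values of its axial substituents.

At 1,4 positions (parity opposite): cis → (a,e or e,a); trans → (e,e or a,a).
Best chair for cis: E = 1.71 kcal/mol; best chair for trans: E = 0.00 kcal/mol.
The trans isomer is lower by 1.71 kcal/mol.

trans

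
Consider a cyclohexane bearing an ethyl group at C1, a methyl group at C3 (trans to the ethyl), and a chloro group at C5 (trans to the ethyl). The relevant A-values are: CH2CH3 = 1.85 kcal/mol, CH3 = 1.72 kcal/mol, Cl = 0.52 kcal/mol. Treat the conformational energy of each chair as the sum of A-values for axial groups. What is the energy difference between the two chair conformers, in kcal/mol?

Chair I (ethyl axial, methyl equatorial, chloro equatorial): E = 1.85 kcal/mol.
Chair II (ethyl equatorial, methyl axial, chloro axial): E = 2.24 kcal/mol.
ΔE = 2.24 − 1.85 = 0.39 kcal/mol; chair I is more stable.

0.39 kcal/mol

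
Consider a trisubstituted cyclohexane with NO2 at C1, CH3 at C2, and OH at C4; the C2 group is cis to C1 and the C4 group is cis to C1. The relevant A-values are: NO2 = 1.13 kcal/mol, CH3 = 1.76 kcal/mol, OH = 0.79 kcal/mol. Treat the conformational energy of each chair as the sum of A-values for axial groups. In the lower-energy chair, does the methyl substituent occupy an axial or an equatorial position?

equatorial

Chair I (nitro axial, methyl equatorial, hydroxyl equatorial): E = 1.13 kcal/mol.
Chair II (nitro equatorial, methyl axial, hydroxyl axial): E = 2.55 kcal/mol.
Chair I is the more stable (lower-energy) conformer, and in that chair the methyl group is equatorial.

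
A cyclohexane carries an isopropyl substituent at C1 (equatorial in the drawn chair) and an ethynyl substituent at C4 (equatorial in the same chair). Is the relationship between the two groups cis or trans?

trans

C1 and C4 have opposite parity, so their axial bonds point in opposite directions.
With opposite-parity carbons, two substituents on the same face are one axial and one equatorial; opposite faces give both axial or both equatorial.
Here the groups are equatorial/equatorial → opposite face → trans.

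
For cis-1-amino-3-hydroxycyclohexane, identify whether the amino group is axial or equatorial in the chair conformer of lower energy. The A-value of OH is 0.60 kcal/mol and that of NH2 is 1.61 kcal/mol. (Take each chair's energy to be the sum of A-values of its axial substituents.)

C1 and C3 have the same parity, so for the cis isomer the two substituents are e,e in one chair and a,a in the other.
Chair I (hydroxyl axial, amino axial): E = 2.21 kcal/mol.
Chair II (hydroxyl equatorial, amino equatorial): E = 0.00 kcal/mol.
Chair II is the more stable (lower-energy) conformer, and in that chair the amino group is equatorial.

equatorial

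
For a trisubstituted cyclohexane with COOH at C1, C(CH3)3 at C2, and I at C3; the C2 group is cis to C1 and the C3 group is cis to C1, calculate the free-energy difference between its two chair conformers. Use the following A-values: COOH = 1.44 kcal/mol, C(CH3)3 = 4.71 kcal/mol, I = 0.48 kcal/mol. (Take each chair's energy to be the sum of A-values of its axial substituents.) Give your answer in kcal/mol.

2.79 kcal/mol

Chair I (carboxyl axial, tert-butyl equatorial, iodo axial): E = 1.92 kcal/mol.
Chair II (carboxyl equatorial, tert-butyl axial, iodo equatorial): E = 4.71 kcal/mol.
ΔE = 4.71 − 1.92 = 2.79 kcal/mol; chair I is more stable.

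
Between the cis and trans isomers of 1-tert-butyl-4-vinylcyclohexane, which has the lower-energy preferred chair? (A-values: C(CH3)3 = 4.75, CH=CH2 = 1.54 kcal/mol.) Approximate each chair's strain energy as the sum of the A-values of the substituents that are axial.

trans

At 1,4 positions (parity opposite): cis → (a,e or e,a); trans → (e,e or a,a).
Best chair for cis: E = 1.54 kcal/mol; best chair for trans: E = 0.00 kcal/mol.
The trans isomer is lower by 1.54 kcal/mol.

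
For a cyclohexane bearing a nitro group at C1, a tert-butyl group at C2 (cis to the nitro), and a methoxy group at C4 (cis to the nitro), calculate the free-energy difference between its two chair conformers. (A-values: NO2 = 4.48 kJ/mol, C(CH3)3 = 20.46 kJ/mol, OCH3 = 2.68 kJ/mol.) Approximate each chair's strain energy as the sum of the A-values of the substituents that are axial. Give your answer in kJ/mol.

18.66 kJ/mol

Chair I (nitro axial, tert-butyl equatorial, methoxy equatorial): E = 4.48 kJ/mol.
Chair II (nitro equatorial, tert-butyl axial, methoxy axial): E = 23.14 kJ/mol.
ΔE = 23.14 − 4.48 = 18.66 kJ/mol; chair I is more stable.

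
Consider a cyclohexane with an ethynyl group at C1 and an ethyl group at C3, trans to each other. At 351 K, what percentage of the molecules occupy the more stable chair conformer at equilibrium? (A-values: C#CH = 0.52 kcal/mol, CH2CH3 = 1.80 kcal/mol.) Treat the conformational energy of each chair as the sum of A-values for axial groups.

86.2%

C1 and C3 have the same parity, so for the trans isomer the two substituents are one axial and one equatorial in each chair.
Chair I (ethynyl axial, ethyl equatorial): E = 0.52 kcal/mol; chair II (ethynyl equatorial, ethyl axial): E = 1.80 kcal/mol.
ΔG = 1.28 kcal/mol between the two chairs.
K = exp(ΔG/RT) with R = 1.987×10⁻³ kcal mol⁻¹ K⁻¹ and T = 351 K gives K ≈ 6.27.
Fraction in the lower-energy chair = K/(K+1) = 86.2%.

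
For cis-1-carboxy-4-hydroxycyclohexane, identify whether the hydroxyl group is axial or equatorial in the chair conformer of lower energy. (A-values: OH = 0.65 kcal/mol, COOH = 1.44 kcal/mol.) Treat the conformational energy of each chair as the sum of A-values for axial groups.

C1 and C4 have opposite parity, so for the cis isomer the two substituents are one axial and one equatorial in each chair.
Chair I (hydroxyl axial, carboxyl equatorial): E = 0.65 kcal/mol.
Chair II (hydroxyl equatorial, carboxyl axial): E = 1.44 kcal/mol.
Chair I is the more stable (lower-energy) conformer, and in that chair the hydroxyl group is axial.

axial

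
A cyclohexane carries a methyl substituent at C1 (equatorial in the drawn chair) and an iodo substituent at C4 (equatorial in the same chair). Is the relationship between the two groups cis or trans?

C1 and C4 have opposite parity, so their axial bonds point in opposite directions.
With opposite-parity carbons, two substituents on the same face are one axial and one equatorial; opposite faces give both axial or both equatorial.
Here the groups are equatorial/equatorial → opposite face → trans.

trans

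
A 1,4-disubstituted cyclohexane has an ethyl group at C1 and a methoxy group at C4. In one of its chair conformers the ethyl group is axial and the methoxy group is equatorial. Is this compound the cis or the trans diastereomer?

C1 and C4 have opposite parity, so their axial bonds point in opposite directions.
With opposite-parity carbons, two substituents on the same face are one axial and one equatorial; opposite faces give both axial or both equatorial.
Here the groups are axial/equatorial → same face → cis.

cis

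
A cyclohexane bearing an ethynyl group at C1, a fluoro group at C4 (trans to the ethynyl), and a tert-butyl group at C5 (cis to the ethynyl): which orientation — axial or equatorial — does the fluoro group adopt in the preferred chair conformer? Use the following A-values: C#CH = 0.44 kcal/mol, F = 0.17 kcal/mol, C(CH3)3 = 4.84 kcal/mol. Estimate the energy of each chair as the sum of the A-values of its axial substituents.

equatorial

Chair I (ethynyl axial, fluoro axial, tert-butyl axial): E = 5.45 kcal/mol.
Chair II (ethynyl equatorial, fluoro equatorial, tert-butyl equatorial): E = 0.00 kcal/mol.
Chair II is the more stable (lower-energy) conformer, and in that chair the fluoro group is equatorial.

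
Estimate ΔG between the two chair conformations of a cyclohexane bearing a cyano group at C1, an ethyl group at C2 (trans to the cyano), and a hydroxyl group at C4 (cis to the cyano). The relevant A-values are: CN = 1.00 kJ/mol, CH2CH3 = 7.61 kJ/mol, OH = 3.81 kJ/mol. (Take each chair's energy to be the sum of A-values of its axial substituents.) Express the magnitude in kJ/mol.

Chair I (cyano axial, ethyl axial, hydroxyl equatorial): E = 8.61 kJ/mol.
Chair II (cyano equatorial, ethyl equatorial, hydroxyl axial): E = 3.81 kJ/mol.
ΔE = 8.61 − 3.81 = 4.80 kJ/mol; chair II is more stable.

4.80 kJ/mol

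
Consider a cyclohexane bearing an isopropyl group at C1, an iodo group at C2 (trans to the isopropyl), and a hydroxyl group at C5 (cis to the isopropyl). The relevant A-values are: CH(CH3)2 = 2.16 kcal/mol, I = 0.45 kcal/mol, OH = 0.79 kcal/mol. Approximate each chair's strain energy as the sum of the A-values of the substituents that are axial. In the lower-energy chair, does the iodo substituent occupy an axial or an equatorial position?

Chair I (isopropyl axial, iodo axial, hydroxyl axial): E = 3.40 kcal/mol.
Chair II (isopropyl equatorial, iodo equatorial, hydroxyl equatorial): E = 0.00 kcal/mol.
Chair II is the more stable (lower-energy) conformer, and in that chair the iodo group is equatorial.

equatorial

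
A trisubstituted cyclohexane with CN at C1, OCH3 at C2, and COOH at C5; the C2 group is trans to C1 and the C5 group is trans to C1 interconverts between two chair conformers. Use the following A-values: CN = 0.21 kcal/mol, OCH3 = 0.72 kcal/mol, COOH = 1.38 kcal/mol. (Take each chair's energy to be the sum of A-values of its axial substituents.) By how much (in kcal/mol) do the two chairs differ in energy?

Chair I (cyano axial, methoxy axial, carboxyl equatorial): E = 0.93 kcal/mol.
Chair II (cyano equatorial, methoxy equatorial, carboxyl axial): E = 1.38 kcal/mol.
ΔE = 1.38 − 0.93 = 0.45 kcal/mol; chair I is more stable.

0.45 kcal/mol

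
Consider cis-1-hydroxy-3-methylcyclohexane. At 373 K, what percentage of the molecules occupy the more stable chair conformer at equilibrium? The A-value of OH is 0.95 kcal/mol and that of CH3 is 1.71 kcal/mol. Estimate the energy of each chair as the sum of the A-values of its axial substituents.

C1 and C3 have the same parity, so for the cis isomer the two substituents are e,e in one chair and a,a in the other.
Chair I (hydroxyl axial, methyl axial): E = 2.66 kcal/mol; chair II (hydroxyl equatorial, methyl equatorial): E = 0.00 kcal/mol.
ΔG = 2.66 kcal/mol between the two chairs.
K = exp(ΔG/RT) with R = 1.987×10⁻³ kcal mol⁻¹ K⁻¹ and T = 373 K gives K ≈ 36.2.
Fraction in the lower-energy chair = K/(K+1) = 97.3%.

97.3%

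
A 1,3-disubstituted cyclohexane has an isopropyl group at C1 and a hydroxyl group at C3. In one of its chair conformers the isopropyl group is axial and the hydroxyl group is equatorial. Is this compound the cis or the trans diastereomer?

C1 and C3 have the same parity, so their axial bonds point in the same direction.
With same-parity carbons, two substituents on the same face are both axial or both equatorial; opposite faces give one of each.
Here the groups are axial/equatorial → opposite face → trans.

trans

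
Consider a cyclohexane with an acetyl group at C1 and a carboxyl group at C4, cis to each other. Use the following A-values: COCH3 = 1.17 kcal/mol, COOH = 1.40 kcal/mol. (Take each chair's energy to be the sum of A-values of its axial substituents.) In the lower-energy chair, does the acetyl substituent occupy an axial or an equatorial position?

axial

C1 and C4 have opposite parity, so for the cis isomer the two substituents are one axial and one equatorial in each chair.
Chair I (acetyl axial, carboxyl equatorial): E = 1.17 kcal/mol.
Chair II (acetyl equatorial, carboxyl axial): E = 1.40 kcal/mol.
Chair I is the more stable (lower-energy) conformer, and in that chair the acetyl group is axial.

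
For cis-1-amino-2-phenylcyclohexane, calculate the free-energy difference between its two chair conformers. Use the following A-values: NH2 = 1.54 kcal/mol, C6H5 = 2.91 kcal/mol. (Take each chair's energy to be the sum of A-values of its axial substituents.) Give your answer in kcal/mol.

C1 and C2 have opposite parity, so for the cis isomer the two substituents are one axial and one equatorial in each chair.
Chair I (amino axial, phenyl equatorial): E = 1.54 kcal/mol.
Chair II (amino equatorial, phenyl axial): E = 2.91 kcal/mol.
ΔE = 2.91 − 1.54 = 1.37 kcal/mol; chair I is more stable.

1.37 kcal/mol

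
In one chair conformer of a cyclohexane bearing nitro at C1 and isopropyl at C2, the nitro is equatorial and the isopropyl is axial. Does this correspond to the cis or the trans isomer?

C1 and C2 have opposite parity, so their axial bonds point in opposite directions.
With opposite-parity carbons, two substituents on the same face are one axial and one equatorial; opposite faces give both axial or both equatorial.
Here the groups are equatorial/axial → same face → cis.

cis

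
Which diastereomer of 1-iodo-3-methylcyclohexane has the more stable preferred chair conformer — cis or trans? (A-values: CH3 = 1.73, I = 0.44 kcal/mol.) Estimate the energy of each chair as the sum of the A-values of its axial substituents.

cis

At 1,3 positions (parity same): cis → (e,e or a,a); trans → (a,e or e,a).
Best chair for cis: E = 0.00 kcal/mol; best chair for trans: E = 0.44 kcal/mol.
The cis isomer is lower by 0.44 kcal/mol.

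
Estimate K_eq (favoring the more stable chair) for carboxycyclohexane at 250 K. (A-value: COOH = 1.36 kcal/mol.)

K ≈ 15.5

One chair has the carboxyl group axial (E = 1.36 kcal/mol) and the other has it equatorial (E = 0).
ΔG = 1.36 kcal/mol between the two chairs.
K = exp(ΔG/RT) with R = 1.987×10⁻³ kcal mol⁻¹ K⁻¹ and T = 250 K gives K ≈ 15.5.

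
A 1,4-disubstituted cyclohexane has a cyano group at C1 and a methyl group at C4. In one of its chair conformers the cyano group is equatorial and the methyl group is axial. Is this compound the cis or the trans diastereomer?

cis

C1 and C4 have opposite parity, so their axial bonds point in opposite directions.
With opposite-parity carbons, two substituents on the same face are one axial and one equatorial; opposite faces give both axial or both equatorial.
Here the groups are equatorial/axial → same face → cis.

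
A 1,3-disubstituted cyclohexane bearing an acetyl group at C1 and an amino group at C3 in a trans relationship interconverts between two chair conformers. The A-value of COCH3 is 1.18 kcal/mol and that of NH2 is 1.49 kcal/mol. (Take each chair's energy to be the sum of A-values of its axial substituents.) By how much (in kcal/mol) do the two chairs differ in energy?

0.31 kcal/mol

C1 and C3 have the same parity, so for the trans isomer the two substituents are one axial and one equatorial in each chair.
Chair I (acetyl axial, amino equatorial): E = 1.18 kcal/mol.
Chair II (acetyl equatorial, amino axial): E = 1.49 kcal/mol.
ΔE = 1.49 − 1.18 = 0.31 kcal/mol; chair I is more stable.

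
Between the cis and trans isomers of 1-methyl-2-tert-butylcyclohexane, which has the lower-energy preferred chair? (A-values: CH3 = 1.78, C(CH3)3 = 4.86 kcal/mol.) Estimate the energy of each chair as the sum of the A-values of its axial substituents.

At 1,2 positions (parity opposite): cis → (a,e or e,a); trans → (e,e or a,a).
Best chair for cis: E = 1.78 kcal/mol; best chair for trans: E = 0.00 kcal/mol.
The trans isomer is lower by 1.78 kcal/mol.

trans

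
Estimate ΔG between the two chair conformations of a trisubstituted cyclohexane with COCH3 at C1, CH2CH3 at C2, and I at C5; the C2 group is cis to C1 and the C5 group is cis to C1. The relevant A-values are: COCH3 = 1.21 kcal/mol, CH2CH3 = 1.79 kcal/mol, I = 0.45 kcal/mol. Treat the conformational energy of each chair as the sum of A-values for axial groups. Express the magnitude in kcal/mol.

0.13 kcal/mol

Chair I (acetyl axial, ethyl equatorial, iodo axial): E = 1.66 kcal/mol.
Chair II (acetyl equatorial, ethyl axial, iodo equatorial): E = 1.79 kcal/mol.
ΔE = 1.79 − 1.66 = 0.13 kcal/mol; chair I is more stable.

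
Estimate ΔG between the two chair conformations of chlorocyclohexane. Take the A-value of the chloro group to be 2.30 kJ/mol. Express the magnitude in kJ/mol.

A monosubstituted cyclohexane has one chair with the chloro group axial (E = A = 2.30 kJ/mol) and one with it equatorial (E = 0).
ΔE = 2.30 − 0 = 2.30 kJ/mol.

2.30 kJ/mol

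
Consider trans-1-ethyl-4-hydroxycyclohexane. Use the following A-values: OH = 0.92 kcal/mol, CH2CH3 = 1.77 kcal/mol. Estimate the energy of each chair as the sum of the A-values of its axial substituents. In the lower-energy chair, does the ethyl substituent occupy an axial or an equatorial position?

equatorial

C1 and C4 have opposite parity, so for the trans isomer the two substituents are e,e in one chair and a,a in the other.
Chair I (hydroxyl axial, ethyl axial): E = 2.69 kcal/mol.
Chair II (hydroxyl equatorial, ethyl equatorial): E = 0.00 kcal/mol.
Chair II is the more stable (lower-energy) conformer, and in that chair the ethyl group is equatorial.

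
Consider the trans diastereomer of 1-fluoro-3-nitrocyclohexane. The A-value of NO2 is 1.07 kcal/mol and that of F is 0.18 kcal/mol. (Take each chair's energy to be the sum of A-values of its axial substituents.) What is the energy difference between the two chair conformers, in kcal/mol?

0.89 kcal/mol

C1 and C3 have the same parity, so for the trans isomer the two substituents are one axial and one equatorial in each chair.
Chair I (nitro axial, fluoro equatorial): E = 1.07 kcal/mol.
Chair II (nitro equatorial, fluoro axial): E = 0.18 kcal/mol.
ΔE = 1.07 − 0.18 = 0.89 kcal/mol; chair II is more stable.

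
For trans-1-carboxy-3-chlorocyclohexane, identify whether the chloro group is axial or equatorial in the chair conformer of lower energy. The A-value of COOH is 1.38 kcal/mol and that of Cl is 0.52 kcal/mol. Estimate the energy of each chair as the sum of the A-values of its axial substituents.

axial

C1 and C3 have the same parity, so for the trans isomer the two substituents are one axial and one equatorial in each chair.
Chair I (carboxyl axial, chloro equatorial): E = 1.38 kcal/mol.
Chair II (carboxyl equatorial, chloro axial): E = 0.52 kcal/mol.
Chair II is the more stable (lower-energy) conformer, and in that chair the chloro group is axial.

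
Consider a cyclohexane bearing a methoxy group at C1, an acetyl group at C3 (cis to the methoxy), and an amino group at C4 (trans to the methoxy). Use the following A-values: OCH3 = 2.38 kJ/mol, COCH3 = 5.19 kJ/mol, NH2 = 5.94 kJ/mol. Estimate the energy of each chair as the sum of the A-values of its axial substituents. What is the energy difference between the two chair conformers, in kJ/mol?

13.51 kJ/mol

Chair I (methoxy axial, acetyl axial, amino axial): E = 13.51 kJ/mol.
Chair II (methoxy equatorial, acetyl equatorial, amino equatorial): E = 0.00 kJ/mol.
ΔE = 13.51 − 0.00 = 13.51 kJ/mol; chair II is more stable.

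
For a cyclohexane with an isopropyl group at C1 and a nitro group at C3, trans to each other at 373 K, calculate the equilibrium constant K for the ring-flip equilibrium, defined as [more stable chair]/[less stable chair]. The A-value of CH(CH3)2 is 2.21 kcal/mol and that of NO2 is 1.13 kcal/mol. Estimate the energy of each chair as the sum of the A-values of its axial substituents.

K ≈ 4.29

C1 and C3 have the same parity, so for the trans isomer the two substituents are one axial and one equatorial in each chair.
Chair I (isopropyl axial, nitro equatorial): E = 2.21 kcal/mol; chair II (isopropyl equatorial, nitro axial): E = 1.13 kcal/mol.
ΔG = 1.08 kcal/mol between the two chairs.
K = exp(ΔG/RT) with R = 1.987×10⁻³ kcal mol⁻¹ K⁻¹ and T = 373 K gives K ≈ 4.29.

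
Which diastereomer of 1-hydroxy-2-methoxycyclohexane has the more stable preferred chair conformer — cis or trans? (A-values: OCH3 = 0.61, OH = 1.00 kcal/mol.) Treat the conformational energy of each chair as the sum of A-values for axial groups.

trans

At 1,2 positions (parity opposite): cis → (a,e or e,a); trans → (e,e or a,a).
Best chair for cis: E = 0.61 kcal/mol; best chair for trans: E = 0.00 kcal/mol.
The trans isomer is lower by 0.61 kcal/mol.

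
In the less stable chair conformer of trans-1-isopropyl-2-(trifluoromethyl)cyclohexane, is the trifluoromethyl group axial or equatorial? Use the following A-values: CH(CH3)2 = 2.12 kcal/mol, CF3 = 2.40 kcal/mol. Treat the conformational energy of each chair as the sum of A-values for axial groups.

axial

C1 and C2 have opposite parity, so for the trans isomer the two substituents are e,e in one chair and a,a in the other.
Chair I (isopropyl axial, trifluoromethyl axial): E = 4.52 kcal/mol.
Chair II (isopropyl equatorial, trifluoromethyl equatorial): E = 0.00 kcal/mol.
Chair I is the less stable (higher-energy) conformer, and in that chair the trifluoromethyl group is axial.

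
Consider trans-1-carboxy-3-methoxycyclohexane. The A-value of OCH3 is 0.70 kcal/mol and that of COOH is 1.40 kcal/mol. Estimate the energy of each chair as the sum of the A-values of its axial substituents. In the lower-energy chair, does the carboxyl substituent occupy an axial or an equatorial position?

equatorial

C1 and C3 have the same parity, so for the trans isomer the two substituents are one axial and one equatorial in each chair.
Chair I (methoxy axial, carboxyl equatorial): E = 0.70 kcal/mol.
Chair II (methoxy equatorial, carboxyl axial): E = 1.40 kcal/mol.
Chair I is the more stable (lower-energy) conformer, and in that chair the carboxyl group is equatorial.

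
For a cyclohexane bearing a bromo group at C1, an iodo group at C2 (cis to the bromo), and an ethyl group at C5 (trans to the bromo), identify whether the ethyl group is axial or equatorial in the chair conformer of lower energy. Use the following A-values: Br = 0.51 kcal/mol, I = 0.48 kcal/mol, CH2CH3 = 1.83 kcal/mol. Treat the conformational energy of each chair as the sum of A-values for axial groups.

equatorial

Chair I (bromo axial, iodo equatorial, ethyl equatorial): E = 0.51 kcal/mol.
Chair II (bromo equatorial, iodo axial, ethyl axial): E = 2.31 kcal/mol.
Chair I is the more stable (lower-energy) conformer, and in that chair the ethyl group is equatorial.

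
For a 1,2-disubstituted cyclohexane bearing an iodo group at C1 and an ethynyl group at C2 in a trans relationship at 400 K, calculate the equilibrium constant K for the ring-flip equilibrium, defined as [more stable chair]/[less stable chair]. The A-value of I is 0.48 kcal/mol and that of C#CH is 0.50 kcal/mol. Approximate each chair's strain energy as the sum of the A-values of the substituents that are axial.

K ≈ 3.43

C1 and C2 have opposite parity, so for the trans isomer the two substituents are e,e in one chair and a,a in the other.
Chair I (iodo axial, ethynyl axial): E = 0.98 kcal/mol; chair II (iodo equatorial, ethynyl equatorial): E = 0.00 kcal/mol.
ΔG = 0.98 kcal/mol between the two chairs.
K = exp(ΔG/RT) with R = 1.987×10⁻³ kcal mol⁻¹ K⁻¹ and T = 400 K gives K ≈ 3.43.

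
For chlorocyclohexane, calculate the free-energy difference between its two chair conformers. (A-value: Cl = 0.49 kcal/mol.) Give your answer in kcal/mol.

A monosubstituted cyclohexane has one chair with the chloro group axial (E = A = 0.49 kcal/mol) and one with it equatorial (E = 0).
ΔE = 0.49 − 0 = 0.49 kcal/mol.

0.49 kcal/mol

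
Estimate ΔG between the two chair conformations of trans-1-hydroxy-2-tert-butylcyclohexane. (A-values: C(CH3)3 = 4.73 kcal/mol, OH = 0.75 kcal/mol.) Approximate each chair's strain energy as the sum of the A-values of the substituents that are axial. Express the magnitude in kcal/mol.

5.48 kcal/mol

C1 and C2 have opposite parity, so for the trans isomer the two substituents are e,e in one chair and a,a in the other.
Chair I (tert-butyl axial, hydroxyl axial): E = 5.48 kcal/mol.
Chair II (tert-butyl equatorial, hydroxyl equatorial): E = 0.00 kcal/mol.
ΔE = 5.48 − 0.00 = 5.48 kcal/mol; chair II is more stable.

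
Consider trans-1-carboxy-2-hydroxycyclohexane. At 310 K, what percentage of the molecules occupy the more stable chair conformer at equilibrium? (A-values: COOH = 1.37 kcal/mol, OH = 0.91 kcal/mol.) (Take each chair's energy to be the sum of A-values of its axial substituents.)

97.6%

C1 and C2 have opposite parity, so for the trans isomer the two substituents are e,e in one chair and a,a in the other.
Chair I (carboxyl axial, hydroxyl axial): E = 2.28 kcal/mol; chair II (carboxyl equatorial, hydroxyl equatorial): E = 0.00 kcal/mol.
ΔG = 2.28 kcal/mol between the two chairs.
K = exp(ΔG/RT) with R = 1.987×10⁻³ kcal mol⁻¹ K⁻¹ and T = 310 K gives K ≈ 40.5.
Fraction in the lower-energy chair = K/(K+1) = 97.6%.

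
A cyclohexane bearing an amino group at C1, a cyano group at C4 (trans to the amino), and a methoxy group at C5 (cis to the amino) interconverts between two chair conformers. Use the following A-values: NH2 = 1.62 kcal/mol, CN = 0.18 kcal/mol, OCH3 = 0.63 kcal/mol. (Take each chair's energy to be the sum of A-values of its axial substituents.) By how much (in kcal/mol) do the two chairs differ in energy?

Chair I (amino axial, cyano axial, methoxy axial): E = 2.43 kcal/mol.
Chair II (amino equatorial, cyano equatorial, methoxy equatorial): E = 0.00 kcal/mol.
ΔE = 2.43 − 0.00 = 2.43 kcal/mol; chair II is more stable.

2.43 kcal/mol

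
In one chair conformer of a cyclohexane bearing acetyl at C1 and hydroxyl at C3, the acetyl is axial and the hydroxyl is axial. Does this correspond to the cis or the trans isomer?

C1 and C3 have the same parity, so their axial bonds point in the same direction.
With same-parity carbons, two substituents on the same face are both axial or both equatorial; opposite faces give one of each.
Here the groups are axial/axial → same face → cis.

cis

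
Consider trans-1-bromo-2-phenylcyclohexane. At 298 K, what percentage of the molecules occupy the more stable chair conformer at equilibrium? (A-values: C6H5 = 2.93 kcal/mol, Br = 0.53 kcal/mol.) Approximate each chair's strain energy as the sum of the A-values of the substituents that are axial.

99.7%

C1 and C2 have opposite parity, so for the trans isomer the two substituents are e,e in one chair and a,a in the other.
Chair I (phenyl axial, bromo axial): E = 3.46 kcal/mol; chair II (phenyl equatorial, bromo equatorial): E = 0.00 kcal/mol.
ΔG = 3.46 kcal/mol between the two chairs.
K = exp(ΔG/RT) with R = 1.987×10⁻³ kcal mol⁻¹ K⁻¹ and T = 298 K gives K ≈ 345.
Fraction in the lower-energy chair = K/(K+1) = 99.7%.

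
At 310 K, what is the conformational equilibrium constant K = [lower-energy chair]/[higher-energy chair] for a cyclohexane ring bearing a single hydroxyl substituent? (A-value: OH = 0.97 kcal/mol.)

One chair has the hydroxyl group axial (E = 0.97 kcal/mol) and the other has it equatorial (E = 0).
ΔG = 0.97 kcal/mol between the two chairs.
K = exp(ΔG/RT) with R = 1.987×10⁻³ kcal mol⁻¹ K⁻¹ and T = 310 K gives K ≈ 4.83.

K ≈ 4.83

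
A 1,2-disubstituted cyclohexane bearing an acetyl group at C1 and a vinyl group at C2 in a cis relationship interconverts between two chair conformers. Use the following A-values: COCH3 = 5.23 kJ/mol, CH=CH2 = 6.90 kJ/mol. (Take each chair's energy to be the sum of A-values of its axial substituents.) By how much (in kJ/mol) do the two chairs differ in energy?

1.67 kJ/mol

C1 and C2 have opposite parity, so for the cis isomer the two substituents are one axial and one equatorial in each chair.
Chair I (acetyl axial, vinyl equatorial): E = 5.23 kJ/mol.
Chair II (acetyl equatorial, vinyl axial): E = 6.90 kJ/mol.
ΔE = 6.90 − 5.23 = 1.67 kJ/mol; chair I is more stable.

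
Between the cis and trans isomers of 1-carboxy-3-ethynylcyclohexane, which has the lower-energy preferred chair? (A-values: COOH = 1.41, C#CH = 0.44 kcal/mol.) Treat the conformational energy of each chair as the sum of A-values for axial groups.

cis

At 1,3 positions (parity same): cis → (e,e or a,a); trans → (a,e or e,a).
Best chair for cis: E = 0.00 kcal/mol; best chair for trans: E = 0.44 kcal/mol.
The cis isomer is lower by 0.44 kcal/mol.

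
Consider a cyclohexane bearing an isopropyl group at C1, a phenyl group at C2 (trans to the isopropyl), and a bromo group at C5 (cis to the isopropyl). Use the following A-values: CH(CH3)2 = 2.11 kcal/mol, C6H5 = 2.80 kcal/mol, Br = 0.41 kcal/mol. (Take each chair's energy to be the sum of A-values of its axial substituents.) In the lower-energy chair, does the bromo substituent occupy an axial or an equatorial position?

equatorial

Chair I (isopropyl axial, phenyl axial, bromo axial): E = 5.32 kcal/mol.
Chair II (isopropyl equatorial, phenyl equatorial, bromo equatorial): E = 0.00 kcal/mol.
Chair II is the more stable (lower-energy) conformer, and in that chair the bromo group is equatorial.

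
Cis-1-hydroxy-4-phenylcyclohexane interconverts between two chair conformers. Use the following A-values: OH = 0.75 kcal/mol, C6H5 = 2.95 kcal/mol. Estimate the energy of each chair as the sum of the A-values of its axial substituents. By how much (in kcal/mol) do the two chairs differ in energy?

C1 and C4 have opposite parity, so for the cis isomer the two substituents are one axial and one equatorial in each chair.
Chair I (hydroxyl axial, phenyl equatorial): E = 0.75 kcal/mol.
Chair II (hydroxyl equatorial, phenyl axial): E = 2.95 kcal/mol.
ΔE = 2.95 − 0.75 = 2.20 kcal/mol; chair I is more stable.

2.20 kcal/mol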